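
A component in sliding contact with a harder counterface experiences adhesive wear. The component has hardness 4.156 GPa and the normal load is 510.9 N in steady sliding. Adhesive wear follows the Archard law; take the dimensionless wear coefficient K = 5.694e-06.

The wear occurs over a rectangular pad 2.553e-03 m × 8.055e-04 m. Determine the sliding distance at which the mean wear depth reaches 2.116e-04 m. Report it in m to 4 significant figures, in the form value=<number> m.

Every step carries full float precision. The intermediates are displayed rounded — rounded once at the end to four significant digits.
Hardness H = 4.156 GPa = 4.156e+09 Pa.
Contact area A = 2.553e-03 m × 8.055e-04 m = 2.056e-06 m².
Restated in SI base units: W = 510.9 N, H = 4.156e+09 Pa, K = 5.694e-06.
Volume at the limit: V_lim = h_lim·A = 2.116e-04 · 2.056e-06 = 4.351e-10 m³.
Inverting, life L = V_lim·H/(K·W) = 4.351e-10 · 4.156e+09 / (5.694e-06 · 510.9) = 621.7 m.

value=621.7 m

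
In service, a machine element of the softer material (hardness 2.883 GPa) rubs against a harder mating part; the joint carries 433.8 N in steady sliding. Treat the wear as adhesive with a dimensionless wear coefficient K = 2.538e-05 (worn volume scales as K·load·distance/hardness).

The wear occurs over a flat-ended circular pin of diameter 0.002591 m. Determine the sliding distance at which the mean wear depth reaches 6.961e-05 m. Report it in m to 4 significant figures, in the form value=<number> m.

value=96.11 m

Intermediate values appear rounded. The computation keeps full float precision — a single final rounding, at four significant figures.
Hardness H = 2.883 GPa = 2.883e+09 Pa.
Contact area A = π·d²/4 = π·(0.002591 m)²/4 = 5.273e-06 m².
Expressed in SI base units: W = 433.8 N, H = 2.883e+09 Pa, K = 2.538e-05.
Volume at the limit: V_lim = h_lim·A = 6.961e-05 · 5.273e-06 = 3.670e-10 m³.
Thus life L = V_lim·H/(K·W) = 3.670e-10 · 2.883e+09 / (2.538e-05 · 433.8) = 96.11 m.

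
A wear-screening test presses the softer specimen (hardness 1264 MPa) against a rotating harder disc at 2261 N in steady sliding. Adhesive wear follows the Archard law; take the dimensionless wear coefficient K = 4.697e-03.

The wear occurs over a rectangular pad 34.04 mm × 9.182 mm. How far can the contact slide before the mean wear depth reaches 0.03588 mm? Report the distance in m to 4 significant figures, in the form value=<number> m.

value=1.335 m

Every step maintains full precision. Printed values are rounded; a lone final rounding: four significant figures.
Hardness H = 1264 MPa = 1.264e+09 Pa.
Pad sides 34.04 mm × 9.182 mm = 0.03404 m × 0.009182 m. Contact area A = 0.03404 m × 0.009182 m = 3.126e-04 m².
Depth limit h_lim = 0.03588 mm = 3.588e-05 m.
Collected in SI base units: W = 2261 N, H = 1.264e+09 Pa, K = 4.697e-03.
Allowed volume V_lim = h_lim·A = 3.588e-05 · 3.126e-04 = 1.121e-08 m³.
Thus life L = V_lim·H/(K·W) = 1.121e-08 · 1.264e+09 / (4.697e-03 · 2261) = 1.335 m.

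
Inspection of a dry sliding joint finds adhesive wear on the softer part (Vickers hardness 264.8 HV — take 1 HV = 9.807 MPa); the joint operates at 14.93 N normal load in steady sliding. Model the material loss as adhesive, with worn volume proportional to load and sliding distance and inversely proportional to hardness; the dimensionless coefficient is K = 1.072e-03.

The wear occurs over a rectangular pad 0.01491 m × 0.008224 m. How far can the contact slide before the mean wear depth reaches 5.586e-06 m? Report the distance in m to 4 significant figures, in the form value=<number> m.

Intermediate values are printed rounded; the algebra maintains exact precision. Rounded just once to 4 significant figures.
Hardness H = 264.8 HV × 9.807 MPa/HV = 2597 MPa = 2.597e+09 Pa.
Contact area A = 0.01491 m × 0.008224 m = 1.226e-04 m².
Working in SI base units: W = 14.93 N, H = 2.597e+09 Pa, K = 1.072e-03.
At the depth limit, V_lim = h_lim·A = 5.586e-06 · 1.226e-04 = 6.850e-10 m³.
Sliding life L = V_lim·H/(K·W) = 6.850e-10 · 2.597e+09 / (1.072e-03 · 14.93) = 111.1 m.

value=111.1 m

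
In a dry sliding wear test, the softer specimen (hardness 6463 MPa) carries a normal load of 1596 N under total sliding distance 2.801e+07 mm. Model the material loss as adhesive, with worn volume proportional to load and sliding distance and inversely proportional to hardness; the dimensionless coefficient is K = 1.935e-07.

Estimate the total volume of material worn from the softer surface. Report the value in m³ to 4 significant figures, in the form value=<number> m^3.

Displayed values are rounded. The computation keeps exact precision. Rounded once at the end to four significant figures.
Convert: The distance L = 2.801e+07 mm = 2.801e+04 m.
Convert: Hardness H = 6463 MPa = 6.463e+09 Pa.
As SI base values: W = 1596 N, H = 6.463e+09 Pa, K = 1.935e-07.
Wear volume V = K·W·L/H = 1.935e-07 · 1596 · 2.801e+04 / 6.463e+09 = 1.338e-09 m³.

value=1.338e-09 m^3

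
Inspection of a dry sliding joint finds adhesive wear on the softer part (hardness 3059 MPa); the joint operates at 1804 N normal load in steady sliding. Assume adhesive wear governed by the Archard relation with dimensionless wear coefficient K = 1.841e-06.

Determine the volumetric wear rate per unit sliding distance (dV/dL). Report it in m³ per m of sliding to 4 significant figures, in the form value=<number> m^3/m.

value=1.086e-12 m^3/m

Intermediate values are displayed rounded — all working math carries full precision; rounded once at the end: four significant digits.
Convert: Hardness H = 3059 MPa = 3.059e+09 Pa.
In SI base units, W = 1804 N, H = 3.059e+09 Pa, K = 1.841e-06.
Sliding wear rate dV/dL = K·W/H, per unit distance: 1.841e-06 · 1804 / 3.059e+09 = 1.086e-12 m³/m.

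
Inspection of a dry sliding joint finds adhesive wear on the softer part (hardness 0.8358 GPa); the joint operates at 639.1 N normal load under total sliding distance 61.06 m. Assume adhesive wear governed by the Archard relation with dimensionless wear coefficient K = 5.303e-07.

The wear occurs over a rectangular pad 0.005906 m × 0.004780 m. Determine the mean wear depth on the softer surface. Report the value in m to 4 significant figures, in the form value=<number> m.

Each operation carries exact precision, and intermediates are shown rounded; rounded once at the end to 4 significant figures.
Hardness H = 0.8358 GPa = 8.358e+08 Pa.
Contact area A = 0.005906 m × 0.004780 m = 2.823e-05 m².
In SI base units: W = 639.1 N, H = 8.358e+08 Pa, K = 5.303e-07.
Volume removed: V = K·W·L/H = 5.303e-07 · 639.1 · 61.06 / 8.358e+08 = 2.476e-11 m³.
Depth h = V/A = 2.476e-11 / 2.823e-05 = 8.770e-07 m.

value=8.770e-07 m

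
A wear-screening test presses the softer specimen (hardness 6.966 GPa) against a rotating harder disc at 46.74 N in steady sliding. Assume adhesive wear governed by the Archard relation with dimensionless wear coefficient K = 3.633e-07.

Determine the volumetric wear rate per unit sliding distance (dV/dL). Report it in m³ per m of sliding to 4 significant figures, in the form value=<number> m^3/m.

Intermediates are printed rounded — all working math keeps full precision. Rounded once at the end, at four significant figures.
Hardness H = 6.966 GPa = 6.966e+09 Pa.
Working in SI base units: W = 46.74 N, H = 6.966e+09 Pa, K = 3.633e-07.
Sliding wear rate dV/dL = K·W/H, so: 3.633e-07 · 46.74 / 6.966e+09 = 2.438e-15 m³/m.

value=2.438e-15 m^3/m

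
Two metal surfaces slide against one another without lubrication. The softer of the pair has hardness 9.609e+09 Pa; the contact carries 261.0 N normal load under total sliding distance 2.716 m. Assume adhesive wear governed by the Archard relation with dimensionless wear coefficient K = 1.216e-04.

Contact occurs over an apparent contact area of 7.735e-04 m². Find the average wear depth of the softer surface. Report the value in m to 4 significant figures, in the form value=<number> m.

value=1.160e-08 m

Printed values are rounded; the computation keeps full precision; one last rounding, at 4 significant figures.
Restated in SI base units: W = 261.0 N, H = 9.609e+09 Pa, K = 1.216e-04.
Archard relation: V = K·W·L/H = 1.216e-04 · 261.0 · 2.716 / 9.609e+09 = 8.971e-12 m³.
Depth h = V/A = 8.971e-12 / 7.735e-04 = 1.160e-08 m.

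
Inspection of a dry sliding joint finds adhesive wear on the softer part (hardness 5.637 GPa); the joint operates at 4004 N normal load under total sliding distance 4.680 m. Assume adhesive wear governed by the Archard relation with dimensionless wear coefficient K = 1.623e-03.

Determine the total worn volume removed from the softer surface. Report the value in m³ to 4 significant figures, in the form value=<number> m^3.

Each operation keeps full float precision, and intermediates are shown rounded. Rounded once at the end to 4 significant figures.
Convert: Hardness H = 5.637 GPa = 5.637e+09 Pa.
Expressed in SI base units: W = 4004 N, H = 5.637e+09 Pa, K = 1.623e-03.
Worn volume V = K·W·L/H = 1.623e-03 · 4004 · 4.680 / 5.637e+09 = 5.395e-09 m³.

value=5.395e-09 m^3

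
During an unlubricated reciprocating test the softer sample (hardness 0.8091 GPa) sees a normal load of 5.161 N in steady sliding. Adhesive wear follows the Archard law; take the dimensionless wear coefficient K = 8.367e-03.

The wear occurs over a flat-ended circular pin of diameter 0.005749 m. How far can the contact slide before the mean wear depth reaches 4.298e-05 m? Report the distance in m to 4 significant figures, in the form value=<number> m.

The algebra holds exact precision, and displayed values are rounded, and a lone final rounding, at 4 significant figures.
Convert: Hardness H = 0.8091 GPa = 8.091e+08 Pa.
Convert: Contact area A = π·d²/4 = π·(0.005749 m)²/4 = 2.596e-05 m².
Expressed in SI base units: W = 5.161 N, H = 8.091e+08 Pa, K = 8.367e-03.
Wearable volume V_lim = h_lim·A = 4.298e-05 · 2.596e-05 = 1.116e-09 m³.
Inverting, life L = V_lim·H/(K·W) = 1.116e-09 · 8.091e+08 / (8.367e-03 · 5.161) = 20.90 m.

value=20.90 m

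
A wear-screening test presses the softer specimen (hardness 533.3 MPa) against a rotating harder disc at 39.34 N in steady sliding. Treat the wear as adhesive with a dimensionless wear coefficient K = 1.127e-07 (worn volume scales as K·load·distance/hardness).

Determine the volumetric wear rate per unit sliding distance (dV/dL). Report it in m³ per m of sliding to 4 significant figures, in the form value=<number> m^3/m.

Shown intermediates are rounded — the computation carries exact precision — one last rounding to four significant figures.
Hardness H = 533.3 MPa = 5.333e+08 Pa.
Restated in SI base units: W = 39.34 N, H = 5.333e+08 Pa, K = 1.127e-07.
The wear rate dV/dL = K·W/H (independent of L): 1.127e-07 · 39.34 / 5.333e+08 = 8.314e-15 m³/m.

value=8.314e-15 m^3/m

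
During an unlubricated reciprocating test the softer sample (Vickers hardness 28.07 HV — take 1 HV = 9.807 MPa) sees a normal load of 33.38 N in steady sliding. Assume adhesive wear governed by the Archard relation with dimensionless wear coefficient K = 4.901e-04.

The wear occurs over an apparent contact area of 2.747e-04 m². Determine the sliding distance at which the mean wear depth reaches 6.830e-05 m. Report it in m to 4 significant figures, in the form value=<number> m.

value=315.7 m

The algebra carries exact precision. The intermediates are printed rounded — a single final rounding to 4 significant digits.
Hardness H = 28.07 HV × 9.807 MPa/HV = 275.3 MPa = 2.753e+08 Pa.
Restated in SI base units: W = 33.38 N, H = 2.753e+08 Pa, K = 4.901e-04.
Volume at the limit: V_lim = h_lim·A = 6.830e-05 · 2.747e-04 = 1.876e-08 m³.
Sliding life L = V_lim·H/(K·W) = 1.876e-08 · 2.753e+08 / (4.901e-04 · 33.38) = 315.7 m.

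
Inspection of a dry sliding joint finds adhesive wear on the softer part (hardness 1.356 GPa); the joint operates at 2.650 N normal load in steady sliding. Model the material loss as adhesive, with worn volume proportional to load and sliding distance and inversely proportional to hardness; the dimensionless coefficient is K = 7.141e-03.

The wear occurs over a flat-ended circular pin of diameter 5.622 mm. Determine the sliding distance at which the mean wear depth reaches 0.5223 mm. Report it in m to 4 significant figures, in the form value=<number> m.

value=929.1 m

All arithmetic maintains exact precision; shown intermediates are rounded; rounded just once: four significant digits.
Convert: Hardness H = 1.356 GPa = 1.356e+09 Pa.
Convert: Pin diameter d = 5.622 mm = 0.005622 m. Contact area A = π·d²/4 = π·(0.005622 m)²/4 = 2.482e-05 m².
Convert: Depth limit h_lim = 0.5223 mm = 5.223e-04 m.
Restated in SI base units: W = 2.650 N, H = 1.356e+09 Pa, K = 7.141e-03.
Volume at the limit: V_lim = h_lim·A = 5.223e-04 · 2.482e-05 = 1.297e-08 m³.
Life L = V_lim·H/(K·W) = 1.297e-08 · 1.356e+09 / (7.141e-03 · 2.650) = 929.1 m.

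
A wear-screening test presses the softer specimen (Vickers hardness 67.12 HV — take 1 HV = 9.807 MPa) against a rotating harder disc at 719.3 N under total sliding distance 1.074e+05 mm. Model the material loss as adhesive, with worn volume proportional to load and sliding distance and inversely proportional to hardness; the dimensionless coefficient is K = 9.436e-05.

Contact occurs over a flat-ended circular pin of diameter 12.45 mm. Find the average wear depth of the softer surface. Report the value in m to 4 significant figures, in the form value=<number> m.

The computation maintains full precision. Intermediates are displayed rounded. Rounded just once to four significant digits.
Convert: Distance covered L = 1.074e+05 mm = 107.4 m.
Convert: Hardness H = 67.12 HV × 9.807 MPa/HV = 658.2 MPa = 6.582e+08 Pa.
Convert: Pin diameter d = 12.45 mm = 0.01245 m. Contact area A = π·d²/4 = π·(0.01245 m)²/4 = 1.217e-04 m².
Restated in SI base units: W = 719.3 N, H = 6.582e+08 Pa, K = 9.436e-05.
Volume removed: V = K·W·L/H = 9.436e-05 · 719.3 · 107.4 / 6.582e+08 = 1.107e-08 m³.
Mean wear depth h = V/A = 1.107e-08 / 1.217e-04 = 9.097e-05 m.

value=9.097e-05 m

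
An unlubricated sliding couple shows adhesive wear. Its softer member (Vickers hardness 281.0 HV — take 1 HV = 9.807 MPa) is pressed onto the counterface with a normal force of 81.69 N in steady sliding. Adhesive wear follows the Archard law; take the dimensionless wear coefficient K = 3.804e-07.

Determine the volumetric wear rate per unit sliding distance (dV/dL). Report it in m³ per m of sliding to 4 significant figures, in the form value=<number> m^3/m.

Each operation runs at full precision; the intermediates are shown rounded, and rounded once at the end: four significant digits.
Convert: Hardness H = 281.0 HV × 9.807 MPa/HV = 2756 MPa = 2.756e+09 Pa.
In SI base units, W = 81.69 N, H = 2.756e+09 Pa, K = 3.804e-07.
Rate of wear dV/dL = K·W/H (independent of L): 3.804e-07 · 81.69 / 2.756e+09 = 1.128e-14 m³/m.

value=1.128e-14 m^3/m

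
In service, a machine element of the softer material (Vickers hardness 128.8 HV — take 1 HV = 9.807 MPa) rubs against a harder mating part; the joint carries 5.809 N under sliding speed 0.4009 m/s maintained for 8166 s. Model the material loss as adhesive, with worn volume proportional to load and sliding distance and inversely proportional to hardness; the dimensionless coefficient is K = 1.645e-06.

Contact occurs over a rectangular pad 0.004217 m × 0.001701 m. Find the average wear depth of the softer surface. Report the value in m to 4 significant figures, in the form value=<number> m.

value=3.453e-06 m

Every step runs at full float precision; intermediate values are displayed rounded. Rounded once at the end to 4 significant figures.
Convert: Distance L = v·t = 0.4009 m/s × 8166 s = 3274 m.
Convert: Hardness H = 128.8 HV × 9.807 MPa/HV = 1263 MPa = 1.263e+09 Pa.
Convert: Contact area A = 0.004217 m × 0.001701 m = 7.173e-06 m².
In SI base units: W = 5.809 N, H = 1.263e+09 Pa, K = 1.645e-06.
Archard relation: V = K·W·L/H = 1.645e-06 · 5.809 · 3274 / 1.263e+09 = 2.477e-11 m³.
Depth of wear h = V/A = 2.477e-11 / 7.173e-06 = 3.453e-06 m.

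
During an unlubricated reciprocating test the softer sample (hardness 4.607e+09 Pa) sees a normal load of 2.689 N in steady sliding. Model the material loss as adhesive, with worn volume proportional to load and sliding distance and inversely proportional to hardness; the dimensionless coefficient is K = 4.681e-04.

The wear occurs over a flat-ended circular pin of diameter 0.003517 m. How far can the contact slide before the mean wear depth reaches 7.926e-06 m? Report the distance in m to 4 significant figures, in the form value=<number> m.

value=281.8 m

Intermediates are printed rounded, and each operation carries exact precision — rounded once at the end to four significant digits.
Convert: Contact area A = π·d²/4 = π·(0.003517 m)²/4 = 9.715e-06 m².
In SI base units: W = 2.689 N, H = 4.607e+09 Pa, K = 4.681e-04.
Wearable volume V_lim = h_lim·A = 7.926e-06 · 9.715e-06 = 7.700e-11 m³.
So the life L = V_lim·H/(K·W) = 7.700e-11 · 4.607e+09 / (4.681e-04 · 2.689) = 281.8 m.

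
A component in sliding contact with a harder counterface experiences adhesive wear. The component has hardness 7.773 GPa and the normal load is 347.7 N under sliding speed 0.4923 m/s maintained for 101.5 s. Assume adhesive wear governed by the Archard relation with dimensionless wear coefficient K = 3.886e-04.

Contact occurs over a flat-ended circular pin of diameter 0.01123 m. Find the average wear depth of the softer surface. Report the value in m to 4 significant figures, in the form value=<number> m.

Quoted intermediates are rounded, and the computation maintains full precision; rounded once at the end: 4 significant figures.
Convert: Distance L = v·t = 0.4923 m/s × 101.5 s = 49.97 m.
Convert: Hardness H = 7.773 GPa = 7.773e+09 Pa.
Convert: Contact area A = π·d²/4 = π·(0.01123 m)²/4 = 9.905e-05 m².
As SI base values: W = 347.7 N, H = 7.773e+09 Pa, K = 3.886e-04.
Archard volume V = K·W·L/H = 3.886e-04 · 347.7 · 49.97 / 7.773e+09 = 8.686e-10 m³.
Wear depth h = V/A = 8.686e-10 / 9.905e-05 = 8.769e-06 m.

value=8.769e-06 m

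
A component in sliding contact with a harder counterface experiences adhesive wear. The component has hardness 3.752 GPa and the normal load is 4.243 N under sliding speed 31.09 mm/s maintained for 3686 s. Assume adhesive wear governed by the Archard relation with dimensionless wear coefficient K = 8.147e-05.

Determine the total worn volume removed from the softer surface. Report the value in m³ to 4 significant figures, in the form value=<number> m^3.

Displayed values are rounded — every step keeps exact precision — rounded just once to 4 significant digits.
Sliding speed v = 31.09 mm/s = 0.03109 m/s. The distance L = v·t = 0.03109 m/s × 3686 s = 114.6 m.
Hardness H = 3.752 GPa = 3.752e+09 Pa.
Restated in SI base units: W = 4.243 N, H = 3.752e+09 Pa, K = 8.147e-05.
Archard relation: V = K·W·L/H = 8.147e-05 · 4.243 · 114.6 / 3.752e+09 = 1.056e-11 m³.

value=1.056e-11 m^3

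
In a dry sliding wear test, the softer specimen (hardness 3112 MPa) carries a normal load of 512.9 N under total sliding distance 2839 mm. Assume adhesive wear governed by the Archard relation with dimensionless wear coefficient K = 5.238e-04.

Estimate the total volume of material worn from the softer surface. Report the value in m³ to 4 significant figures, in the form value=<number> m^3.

Each operation runs at exact precision. Displayed values are rounded — one final rounding, at 4 significant figures.
Convert: The distance L = 2839 mm = 2.839 m.
Convert: Hardness H = 3112 MPa = 3.112e+09 Pa.
Working in SI base units: W = 512.9 N, H = 3.112e+09 Pa, K = 5.238e-04.
The Archard volume V = K·W·L/H = 5.238e-04 · 512.9 · 2.839 / 3.112e+09 = 2.451e-10 m³.

value=2.451e-10 m^3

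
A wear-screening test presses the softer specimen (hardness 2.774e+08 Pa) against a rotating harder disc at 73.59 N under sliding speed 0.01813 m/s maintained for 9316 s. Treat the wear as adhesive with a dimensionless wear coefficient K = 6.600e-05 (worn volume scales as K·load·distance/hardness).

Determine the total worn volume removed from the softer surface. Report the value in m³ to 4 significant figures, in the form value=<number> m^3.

Each operation holds full precision, and intermediate values are displayed rounded; one final rounding to 4 significant figures.
The distance L = v·t = 0.01813 m/s × 9316 s = 168.9 m.
Restated in SI base units: W = 73.59 N, H = 2.774e+08 Pa, K = 6.600e-05.
Archard volume V = K·W·L/H = 6.600e-05 · 73.59 · 168.9 / 2.774e+08 = 2.957e-09 m³.

value=2.957e-09 m^3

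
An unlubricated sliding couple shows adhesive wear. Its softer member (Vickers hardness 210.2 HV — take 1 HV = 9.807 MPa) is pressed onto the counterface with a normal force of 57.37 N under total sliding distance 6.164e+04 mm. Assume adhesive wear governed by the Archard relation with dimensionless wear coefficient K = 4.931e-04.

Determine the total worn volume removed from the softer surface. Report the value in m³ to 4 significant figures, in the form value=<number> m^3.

Shown intermediates are rounded; the algebra runs at full precision. Rounded once at the end, at 4 significant figures.
Path length L = 6.164e+04 mm = 61.64 m.
Hardness H = 210.2 HV × 9.807 MPa/HV = 2061 MPa = 2.061e+09 Pa.
Restated in SI base units: W = 57.37 N, H = 2.061e+09 Pa, K = 4.931e-04.
Volume removed: V = K·W·L/H = 4.931e-04 · 57.37 · 61.64 / 2.061e+09 = 8.459e-10 m³.

value=8.459e-10 m^3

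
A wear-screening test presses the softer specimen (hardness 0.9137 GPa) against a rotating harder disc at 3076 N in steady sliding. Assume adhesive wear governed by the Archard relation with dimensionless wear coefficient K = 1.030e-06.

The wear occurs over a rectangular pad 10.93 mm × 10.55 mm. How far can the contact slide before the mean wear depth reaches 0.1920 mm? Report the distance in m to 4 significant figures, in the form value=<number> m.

value=6385 m

The algebra holds exact precision, and intermediate values are shown rounded, and a lone final rounding: 4 significant digits.
Hardness H = 0.9137 GPa = 9.137e+08 Pa.
Pad sides 10.93 mm × 10.55 mm = 0.01093 m × 0.01055 m. Contact area A = 0.01093 m × 0.01055 m = 1.153e-04 m².
Depth limit h_lim = 0.1920 mm = 1.920e-04 m.
In SI base units, W = 3076 N, H = 9.137e+08 Pa, K = 1.030e-06.
Allowed volume V_lim = h_lim·A = 1.920e-04 · 1.153e-04 = 2.214e-08 m³.
Inverting, life L = V_lim·H/(K·W) = 2.214e-08 · 9.137e+08 / (1.030e-06 · 3076) = 6385 m.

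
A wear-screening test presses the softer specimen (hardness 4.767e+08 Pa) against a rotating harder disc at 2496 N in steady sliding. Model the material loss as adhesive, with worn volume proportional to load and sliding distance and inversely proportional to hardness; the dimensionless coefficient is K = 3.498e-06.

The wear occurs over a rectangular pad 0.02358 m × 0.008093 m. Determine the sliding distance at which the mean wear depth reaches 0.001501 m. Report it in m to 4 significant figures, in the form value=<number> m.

value=1.564e+04 m

Displayed values are rounded — each operation carries full precision. Rounded once at the end to four significant figures.
Convert: Contact area A = 0.02358 m × 0.008093 m = 1.908e-04 m².
Restated in SI base units: W = 2496 N, H = 4.767e+08 Pa, K = 3.498e-06.
Allowed volume V_lim = h_lim·A = 0.001501 · 1.908e-04 = 2.864e-07 m³.
Sliding life L = V_lim·H/(K·W) = 2.864e-07 · 4.767e+08 / (3.498e-06 · 2496) = 1.564e+04 m.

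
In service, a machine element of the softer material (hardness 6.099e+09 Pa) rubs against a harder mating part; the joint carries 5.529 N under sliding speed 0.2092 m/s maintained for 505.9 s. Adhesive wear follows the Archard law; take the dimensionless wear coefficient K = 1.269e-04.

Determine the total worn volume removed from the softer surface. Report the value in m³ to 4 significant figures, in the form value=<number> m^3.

Intermediates appear rounded — all arithmetic holds full float precision — rounded once at the end: four significant digits.
Convert: Path length L = v·t = 0.2092 m/s × 505.9 s = 105.8 m.
Working in SI base units: W = 5.529 N, H = 6.099e+09 Pa, K = 1.269e-04.
Archard volume V = K·W·L/H = 1.269e-04 · 5.529 · 105.8 / 6.099e+09 = 1.218e-11 m³.

value=1.218e-11 m^3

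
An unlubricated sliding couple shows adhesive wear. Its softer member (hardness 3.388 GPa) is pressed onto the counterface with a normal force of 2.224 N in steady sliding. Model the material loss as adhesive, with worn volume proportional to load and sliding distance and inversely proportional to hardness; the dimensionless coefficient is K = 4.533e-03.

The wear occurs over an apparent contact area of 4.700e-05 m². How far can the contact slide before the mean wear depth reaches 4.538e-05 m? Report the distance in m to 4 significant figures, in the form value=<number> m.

Shown intermediates are rounded — each operation keeps full float precision — one last rounding: 4 significant digits.
Convert: Hardness H = 3.388 GPa = 3.388e+09 Pa.
Working in SI base units: W = 2.224 N, H = 3.388e+09 Pa, K = 4.533e-03.
Wearable volume V_lim = h_lim·A = 4.538e-05 · 4.700e-05 = 2.133e-09 m³.
So the life L = V_lim·H/(K·W) = 2.133e-09 · 3.388e+09 / (4.533e-03 · 2.224) = 716.8 m.

value=716.8 m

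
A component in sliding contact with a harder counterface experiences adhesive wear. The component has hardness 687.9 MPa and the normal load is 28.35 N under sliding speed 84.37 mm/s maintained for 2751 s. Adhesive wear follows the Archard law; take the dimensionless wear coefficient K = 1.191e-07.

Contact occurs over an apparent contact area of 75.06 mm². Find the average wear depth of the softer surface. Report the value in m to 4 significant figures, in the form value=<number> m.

value=1.518e-08 m

Printed values are rounded. All arithmetic holds exact precision, and one final rounding: four significant figures.
Sliding speed v = 84.37 mm/s = 0.08437 m/s. Distance L = v·t = 0.08437 m/s × 2751 s = 232.1 m.
Hardness H = 687.9 MPa = 6.879e+08 Pa.
Contact area A = 75.06 mm² = 7.506e-05 m².
Restated in SI base units: W = 28.35 N, H = 6.879e+08 Pa, K = 1.191e-07.
Volume removed: V = K·W·L/H = 1.191e-07 · 28.35 · 232.1 / 6.879e+08 = 1.139e-12 m³.
Wear depth h = V/A = 1.139e-12 / 7.506e-05 = 1.518e-08 m.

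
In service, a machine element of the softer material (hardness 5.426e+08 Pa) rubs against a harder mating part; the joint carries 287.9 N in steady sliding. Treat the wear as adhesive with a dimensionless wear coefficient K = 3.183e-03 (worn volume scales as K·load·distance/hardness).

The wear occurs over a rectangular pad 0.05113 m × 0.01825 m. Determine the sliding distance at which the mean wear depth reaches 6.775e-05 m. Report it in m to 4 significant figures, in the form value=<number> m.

value=37.43 m

All arithmetic runs at full precision — intermediate values appear rounded. Rounded just once to 4 significant figures.
Convert: Contact area A = 0.05113 m × 0.01825 m = 9.331e-04 m².
Restated in SI base units: W = 287.9 N, H = 5.426e+08 Pa, K = 3.183e-03.
Allowed volume V_lim = h_lim·A = 6.775e-05 · 9.331e-04 = 6.322e-08 m³.
Life L = V_lim·H/(K·W) = 6.322e-08 · 5.426e+08 / (3.183e-03 · 287.9) = 37.43 m.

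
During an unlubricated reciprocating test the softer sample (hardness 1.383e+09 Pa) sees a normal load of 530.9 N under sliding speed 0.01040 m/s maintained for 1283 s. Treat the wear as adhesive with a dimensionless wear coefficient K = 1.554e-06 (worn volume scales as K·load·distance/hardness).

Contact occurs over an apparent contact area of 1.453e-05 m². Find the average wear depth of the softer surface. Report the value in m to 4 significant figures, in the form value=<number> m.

The computation runs at exact precision. Intermediates are shown rounded. Rounded just once: 4 significant figures.
Path length L = v·t = 0.01040 m/s × 1283 s = 13.34 m.
In SI base units, W = 530.9 N, H = 1.383e+09 Pa, K = 1.554e-06.
Archard volume V = K·W·L/H = 1.554e-06 · 530.9 · 13.34 / 1.383e+09 = 7.960e-12 m³.
Depth h = V/A = 7.960e-12 / 1.453e-05 = 5.478e-07 m.

value=5.478e-07 m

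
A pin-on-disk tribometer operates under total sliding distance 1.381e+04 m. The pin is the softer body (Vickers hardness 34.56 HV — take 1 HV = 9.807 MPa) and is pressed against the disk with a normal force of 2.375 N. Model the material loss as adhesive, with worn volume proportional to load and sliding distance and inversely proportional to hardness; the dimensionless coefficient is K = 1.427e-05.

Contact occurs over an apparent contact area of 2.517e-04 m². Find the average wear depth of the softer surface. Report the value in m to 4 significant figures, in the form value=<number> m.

Intermediate values are shown rounded — all arithmetic keeps full precision — one last rounding to four significant digits.
Convert: Hardness H = 34.56 HV × 9.807 MPa/HV = 338.9 MPa = 3.389e+08 Pa.
Restated in SI base units: W = 2.375 N, H = 3.389e+08 Pa, K = 1.427e-05.
Apply Archard: V = K·W·L/H = 1.427e-05 · 2.375 · 1.381e+04 / 3.389e+08 = 1.381e-09 m³.
Depth of wear h = V/A = 1.381e-09 / 2.517e-04 = 5.486e-06 m.

value=5.486e-06 m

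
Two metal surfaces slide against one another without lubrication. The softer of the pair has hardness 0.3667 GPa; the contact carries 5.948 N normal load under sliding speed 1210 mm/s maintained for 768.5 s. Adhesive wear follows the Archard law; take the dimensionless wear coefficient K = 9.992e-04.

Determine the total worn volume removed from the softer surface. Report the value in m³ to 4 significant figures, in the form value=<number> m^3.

value=1.507e-08 m^3

Shown intermediates are rounded. The computation holds full precision; one final rounding: four significant figures.
Sliding speed v = 1210 mm/s = 1.210 m/s. Distance L = v·t = 1.210 m/s × 768.5 s = 929.9 m.
Hardness H = 0.3667 GPa = 3.667e+08 Pa.
Restated in SI base units: W = 5.948 N, H = 3.667e+08 Pa, K = 9.992e-04.
Apply Archard: V = K·W·L/H = 9.992e-04 · 5.948 · 929.9 / 3.667e+08 = 1.507e-08 m³.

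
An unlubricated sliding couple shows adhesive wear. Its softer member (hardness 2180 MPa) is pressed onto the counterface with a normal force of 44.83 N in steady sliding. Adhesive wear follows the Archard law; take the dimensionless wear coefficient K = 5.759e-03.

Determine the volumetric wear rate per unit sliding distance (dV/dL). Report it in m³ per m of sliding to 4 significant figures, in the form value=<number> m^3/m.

value=1.184e-10 m^3/m

Printed values are rounded, and each operation carries full float precision; a single final rounding to four significant figures.
Convert: Hardness H = 2180 MPa = 2.180e+09 Pa.
Expressed in SI base units: W = 44.83 N, H = 2.180e+09 Pa, K = 5.759e-03.
The wear rate dV/dL = K·W/H (no L dependence): 5.759e-03 · 44.83 / 2.180e+09 = 1.184e-10 m³/m.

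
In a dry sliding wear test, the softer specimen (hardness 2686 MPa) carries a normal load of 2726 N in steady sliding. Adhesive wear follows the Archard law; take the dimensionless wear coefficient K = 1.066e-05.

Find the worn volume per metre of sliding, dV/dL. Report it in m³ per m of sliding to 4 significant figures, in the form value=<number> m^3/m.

The intermediates are printed rounded. Every step maintains exact precision — one last rounding: 4 significant digits.
Hardness H = 2686 MPa = 2.686e+09 Pa.
In SI base units: W = 2726 N, H = 2.686e+09 Pa, K = 1.066e-05.
Wear rate dV/dL = K·W/H (no L dependence): 1.066e-05 · 2726 / 2.686e+09 = 1.082e-11 m³/m.

value=1.082e-11 m^3/m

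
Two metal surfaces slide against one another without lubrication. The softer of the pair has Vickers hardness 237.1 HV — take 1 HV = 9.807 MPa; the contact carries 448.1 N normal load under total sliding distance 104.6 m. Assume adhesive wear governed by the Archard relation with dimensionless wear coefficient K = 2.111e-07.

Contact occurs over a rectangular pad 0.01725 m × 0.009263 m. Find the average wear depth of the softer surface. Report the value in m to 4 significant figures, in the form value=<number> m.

value=2.663e-08 m

The algebra keeps exact precision — intermediates appear rounded — rounded just once: four significant digits.
Convert: Hardness H = 237.1 HV × 9.807 MPa/HV = 2325 MPa = 2.325e+09 Pa.
Convert: Contact area A = 0.01725 m × 0.009263 m = 1.598e-04 m².
SI base units throughout: W = 448.1 N, H = 2.325e+09 Pa, K = 2.111e-07.
By Archard's law, V = K·W·L/H = 2.111e-07 · 448.1 · 104.6 / 2.325e+09 = 4.255e-12 m³.
Wear depth h = V/A = 4.255e-12 / 1.598e-04 = 2.663e-08 m.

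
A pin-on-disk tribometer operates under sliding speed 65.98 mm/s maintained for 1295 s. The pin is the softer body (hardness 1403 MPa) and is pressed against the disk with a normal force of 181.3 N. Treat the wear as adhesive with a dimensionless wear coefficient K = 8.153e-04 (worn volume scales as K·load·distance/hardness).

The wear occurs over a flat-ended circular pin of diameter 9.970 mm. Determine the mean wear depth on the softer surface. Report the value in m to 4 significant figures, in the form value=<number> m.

value=1.153e-04 m

Intermediate values are shown rounded; all arithmetic holds exact precision. Rounded once at the end to four significant digits.
Convert: Sliding speed v = 65.98 mm/s = 0.06598 m/s. Distance covered L = v·t = 0.06598 m/s × 1295 s = 85.44 m.
Convert: Hardness H = 1403 MPa = 1.403e+09 Pa.
Convert: Pin diameter d = 9.970 mm = 0.009970 m. Contact area A = π·d²/4 = π·(0.009970 m)²/4 = 7.807e-05 m².
Working in SI base units: W = 181.3 N, H = 1.403e+09 Pa, K = 8.153e-04.
Apply Archard: V = K·W·L/H = 8.153e-04 · 181.3 · 85.44 / 1.403e+09 = 9.002e-09 m³.
Mean depth h = V/A = 9.002e-09 / 7.807e-05 = 1.153e-04 m.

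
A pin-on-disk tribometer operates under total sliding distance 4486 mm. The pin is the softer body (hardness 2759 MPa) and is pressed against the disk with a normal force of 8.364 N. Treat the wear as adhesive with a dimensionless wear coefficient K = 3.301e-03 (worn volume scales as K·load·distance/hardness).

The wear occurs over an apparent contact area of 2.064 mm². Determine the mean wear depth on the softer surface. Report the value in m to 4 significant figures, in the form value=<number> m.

value=2.175e-05 m

The computation keeps exact precision, and the intermediates appear rounded. Rounded once at the end, at 4 significant digits.
Convert: Distance L = 4486 mm = 4.486 m.
Convert: Hardness H = 2759 MPa = 2.759e+09 Pa.
Convert: Contact area A = 2.064 mm² = 2.064e-06 m².
Expressed in SI base units: W = 8.364 N, H = 2.759e+09 Pa, K = 3.301e-03.
Apply Archard: V = K·W·L/H = 3.301e-03 · 8.364 · 4.486 / 2.759e+09 = 4.489e-11 m³.
Mean wear depth h = V/A = 4.489e-11 / 2.064e-06 = 2.175e-05 m.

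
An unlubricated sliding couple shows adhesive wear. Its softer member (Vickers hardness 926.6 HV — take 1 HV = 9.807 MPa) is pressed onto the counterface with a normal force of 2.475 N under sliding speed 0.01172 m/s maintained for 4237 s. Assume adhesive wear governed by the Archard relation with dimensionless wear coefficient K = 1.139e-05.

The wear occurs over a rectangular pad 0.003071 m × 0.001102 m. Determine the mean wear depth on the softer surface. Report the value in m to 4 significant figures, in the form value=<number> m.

Every step carries full float precision. Intermediate values are printed rounded. Rounded once at the end: four significant figures.
Convert: Sliding distance L = v·t = 0.01172 m/s × 4237 s = 49.66 m.
Convert: Hardness H = 926.6 HV × 9.807 MPa/HV = 9087 MPa = 9.087e+09 Pa.
Convert: Contact area A = 0.003071 m × 0.001102 m = 3.384e-06 m².
Collected in SI base units: W = 2.475 N, H = 9.087e+09 Pa, K = 1.139e-05.
Volume removed: V = K·W·L/H = 1.139e-05 · 2.475 · 49.66 / 9.087e+09 = 1.540e-13 m³.
Mean wear depth h = V/A = 1.540e-13 / 3.384e-06 = 4.552e-08 m.

value=4.552e-08 m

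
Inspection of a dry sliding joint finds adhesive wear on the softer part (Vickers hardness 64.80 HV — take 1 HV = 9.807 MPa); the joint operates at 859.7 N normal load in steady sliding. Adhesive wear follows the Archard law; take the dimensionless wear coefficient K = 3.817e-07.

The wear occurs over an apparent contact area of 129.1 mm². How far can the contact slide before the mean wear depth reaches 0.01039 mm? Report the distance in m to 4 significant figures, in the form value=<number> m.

Quoted intermediates are rounded, and all arithmetic holds exact precision, and rounded just once, at four significant digits.
Hardness H = 64.80 HV × 9.807 MPa/HV = 635.5 MPa = 6.355e+08 Pa.
Contact area A = 129.1 mm² = 1.291e-04 m².
Depth limit h_lim = 0.01039 mm = 1.039e-05 m.
Collected in SI base units: W = 859.7 N, H = 6.355e+08 Pa, K = 3.817e-07.
Permissible volume V_lim = h_lim·A = 1.039e-05 · 1.291e-04 = 1.341e-09 m³.
Sliding life L = V_lim·H/(K·W) = 1.341e-09 · 6.355e+08 / (3.817e-07 · 859.7) = 2598 m.

value=2598 m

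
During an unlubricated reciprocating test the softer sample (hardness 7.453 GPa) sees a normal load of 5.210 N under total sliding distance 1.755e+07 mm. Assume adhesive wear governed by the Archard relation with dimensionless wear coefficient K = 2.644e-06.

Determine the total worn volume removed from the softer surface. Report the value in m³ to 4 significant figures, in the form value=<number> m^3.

Every step runs at exact precision — intermediates are shown rounded. Rounded once at the end: four significant digits.
Distance covered L = 1.755e+07 mm = 1.755e+04 m.
Hardness H = 7.453 GPa = 7.453e+09 Pa.
Restated in SI base units: W = 5.210 N, H = 7.453e+09 Pa, K = 2.644e-06.
Apply Archard: V = K·W·L/H = 2.644e-06 · 5.210 · 1.755e+04 / 7.453e+09 = 3.244e-11 m³.

value=3.244e-11 m^3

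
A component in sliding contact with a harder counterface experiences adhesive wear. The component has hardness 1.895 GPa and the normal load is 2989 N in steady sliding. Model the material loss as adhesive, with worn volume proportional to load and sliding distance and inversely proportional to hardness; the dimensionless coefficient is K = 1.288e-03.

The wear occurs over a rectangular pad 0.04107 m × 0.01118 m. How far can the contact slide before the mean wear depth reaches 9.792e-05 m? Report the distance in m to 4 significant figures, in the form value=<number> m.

All arithmetic maintains exact precision — displayed values are rounded. Rounded just once, at four significant figures.
Hardness H = 1.895 GPa = 1.895e+09 Pa.
Contact area A = 0.04107 m × 0.01118 m = 4.592e-04 m².
Working in SI base units: W = 2989 N, H = 1.895e+09 Pa, K = 1.288e-03.
At the depth limit, V_lim = h_lim·A = 9.792e-05 · 4.592e-04 = 4.496e-08 m³.
Sliding life L = V_lim·H/(K·W) = 4.496e-08 · 1.895e+09 / (1.288e-03 · 2989) = 22.13 m.

value=22.13 m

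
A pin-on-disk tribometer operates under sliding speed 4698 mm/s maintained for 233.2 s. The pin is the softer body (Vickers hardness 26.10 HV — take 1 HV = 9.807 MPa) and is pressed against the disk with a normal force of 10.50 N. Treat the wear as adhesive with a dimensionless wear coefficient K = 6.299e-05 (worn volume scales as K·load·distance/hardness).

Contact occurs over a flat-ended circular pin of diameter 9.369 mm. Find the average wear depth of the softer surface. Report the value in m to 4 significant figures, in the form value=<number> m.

value=4.106e-05 m

Intermediates are shown rounded. Every step keeps full float precision — a single final rounding, at 4 significant digits.
Convert: Sliding speed v = 4698 mm/s = 4.698 m/s. Distance L = v·t = 4.698 m/s × 233.2 s = 1096 m.
Convert: Hardness H = 26.10 HV × 9.807 MPa/HV = 256.0 MPa = 2.560e+08 Pa.
Convert: Pin diameter d = 9.369 mm = 0.009369 m. Contact area A = π·d²/4 = π·(0.009369 m)²/4 = 6.894e-05 m².
As SI base values: W = 10.50 N, H = 2.560e+08 Pa, K = 6.299e-05.
Archard volume V = K·W·L/H = 6.299e-05 · 10.50 · 1096 / 2.560e+08 = 2.831e-09 m³.
Mean wear depth h = V/A = 2.831e-09 / 6.894e-05 = 4.106e-05 m.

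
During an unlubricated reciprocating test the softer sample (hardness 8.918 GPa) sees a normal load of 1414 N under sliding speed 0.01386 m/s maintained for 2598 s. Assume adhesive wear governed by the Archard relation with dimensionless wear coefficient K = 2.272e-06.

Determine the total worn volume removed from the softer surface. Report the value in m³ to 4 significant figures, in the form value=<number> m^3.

Printed values are rounded; the computation carries exact precision; a single final rounding, at 4 significant figures.
Path length L = v·t = 0.01386 m/s × 2598 s = 36.01 m.
Hardness H = 8.918 GPa = 8.918e+09 Pa.
As SI base values: W = 1414 N, H = 8.918e+09 Pa, K = 2.272e-06.
The Archard volume V = K·W·L/H = 2.272e-06 · 1414 · 36.01 / 8.918e+09 = 1.297e-11 m³.

value=1.297e-11 m^3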